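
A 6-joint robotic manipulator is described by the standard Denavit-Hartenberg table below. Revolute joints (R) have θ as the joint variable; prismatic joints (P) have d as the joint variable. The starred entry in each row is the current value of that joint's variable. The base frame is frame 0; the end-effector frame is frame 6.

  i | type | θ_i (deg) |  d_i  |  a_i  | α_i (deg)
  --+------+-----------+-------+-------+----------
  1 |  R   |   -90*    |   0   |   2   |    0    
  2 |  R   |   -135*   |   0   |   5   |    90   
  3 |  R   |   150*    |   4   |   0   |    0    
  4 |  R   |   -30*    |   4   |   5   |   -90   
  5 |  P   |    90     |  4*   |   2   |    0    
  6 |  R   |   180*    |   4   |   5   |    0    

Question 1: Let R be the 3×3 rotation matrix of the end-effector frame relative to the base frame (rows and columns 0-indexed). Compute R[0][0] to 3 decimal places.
0.707

End-effector x-axis (col 0 of R) = (0.7071,0.7071,-0.0000)
R[0][0] = 0.7071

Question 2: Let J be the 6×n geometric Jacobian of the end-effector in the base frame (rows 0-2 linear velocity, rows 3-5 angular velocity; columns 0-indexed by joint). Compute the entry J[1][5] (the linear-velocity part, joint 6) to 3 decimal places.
-1.768

axis z_5 = (0.6124,-0.6124,-0.5000); lever o_n−o_5 = (5.9850,1.0860,-2.0000)
cross product → J_v[:, 5] = (1.7678,-1.7678,4.3301)
J_ω[:, 5] = z_5
entry J[1][5] = -1.7678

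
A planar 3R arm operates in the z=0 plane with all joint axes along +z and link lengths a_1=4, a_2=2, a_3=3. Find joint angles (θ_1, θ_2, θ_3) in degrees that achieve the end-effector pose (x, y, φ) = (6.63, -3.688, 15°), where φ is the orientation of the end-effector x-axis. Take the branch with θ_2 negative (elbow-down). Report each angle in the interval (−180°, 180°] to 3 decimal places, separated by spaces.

wrist centre = target − a_3·(cos φ, sin φ) = (3.7322, -4.4645)
cos θ_2 = (33.8609−4²−2²)/(2·4·2) = 0.8663; θ_2 = -29.9681° (elbow-down)
β = atan2(-4.4645,3.7322) = -50.1049°; ψ = atan2(-0.9990,5.7326) = -9.8858°
θ_1 = β − ψ = -40.2191°
θ_3 = φ − θ_1 − θ_2 = 85.1871° (wrapped to (-180°,180°])

-40.219 -29.968 85.187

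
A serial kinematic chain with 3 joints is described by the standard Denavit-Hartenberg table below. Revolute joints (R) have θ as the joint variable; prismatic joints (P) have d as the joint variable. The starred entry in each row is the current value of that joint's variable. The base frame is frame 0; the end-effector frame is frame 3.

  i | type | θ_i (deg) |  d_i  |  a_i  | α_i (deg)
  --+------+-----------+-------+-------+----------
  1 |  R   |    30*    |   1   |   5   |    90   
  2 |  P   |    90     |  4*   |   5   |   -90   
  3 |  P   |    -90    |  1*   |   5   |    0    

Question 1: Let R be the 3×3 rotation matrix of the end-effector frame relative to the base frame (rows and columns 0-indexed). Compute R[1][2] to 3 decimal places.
-0.500

End-effector z-axis (col 2 of R) = (-0.8660,-0.5000,0.0000)
R[1][2] = -0.5000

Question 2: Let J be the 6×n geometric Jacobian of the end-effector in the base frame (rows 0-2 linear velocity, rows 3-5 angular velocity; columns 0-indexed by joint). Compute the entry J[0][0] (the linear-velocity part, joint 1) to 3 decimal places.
5.794

axis z_0 = ẑ; lever o_n−o_0 = (7.9641,-5.7942,6.0000)
cross product → J_v[:, 0] = (5.7942,7.9641,-0.0000)
J_ω[:, 0] = z_0
entry J[0][0] = 5.7942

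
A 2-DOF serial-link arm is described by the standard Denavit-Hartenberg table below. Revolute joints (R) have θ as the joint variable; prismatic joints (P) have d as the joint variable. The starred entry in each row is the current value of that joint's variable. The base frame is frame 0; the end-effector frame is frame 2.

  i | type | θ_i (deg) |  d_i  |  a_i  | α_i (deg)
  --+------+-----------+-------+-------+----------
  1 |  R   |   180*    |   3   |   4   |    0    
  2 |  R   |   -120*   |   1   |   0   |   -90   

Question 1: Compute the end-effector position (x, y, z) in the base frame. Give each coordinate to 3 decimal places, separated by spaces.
-4.000 0.000 4.000

after link 1: o_1 = (-4.0000, 0.0000, 3.0000)
after link 2: o_2 = (-4.0000, 0.0000, 4.0000)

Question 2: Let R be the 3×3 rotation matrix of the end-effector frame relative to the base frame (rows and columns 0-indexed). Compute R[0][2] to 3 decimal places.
-0.866

End-effector z-axis (col 2 of R) = (-0.8660,0.5000,0.0000)
R[0][2] = -0.8660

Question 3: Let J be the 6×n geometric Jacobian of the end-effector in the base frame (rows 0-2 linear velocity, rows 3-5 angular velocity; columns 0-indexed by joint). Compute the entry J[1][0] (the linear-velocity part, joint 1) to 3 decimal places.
-4.000

axis z_0 = ẑ; lever o_n−o_0 = (-4.0000,0.0000,4.0000)
cross product → J_v[:, 0] = (-0.0000,-4.0000,0.0000)
J_ω[:, 0] = z_0
entry J[1][0] = -4.0000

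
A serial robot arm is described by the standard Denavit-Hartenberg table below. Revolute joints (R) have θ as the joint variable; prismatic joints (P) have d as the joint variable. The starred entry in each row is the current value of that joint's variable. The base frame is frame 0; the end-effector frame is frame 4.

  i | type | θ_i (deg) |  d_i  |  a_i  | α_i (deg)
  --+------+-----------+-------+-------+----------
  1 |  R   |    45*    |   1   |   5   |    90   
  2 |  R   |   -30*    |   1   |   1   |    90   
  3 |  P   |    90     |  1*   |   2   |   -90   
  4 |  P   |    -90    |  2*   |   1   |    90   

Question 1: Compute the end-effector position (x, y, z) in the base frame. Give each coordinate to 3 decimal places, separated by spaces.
4.337 0.095 -0.232

after link 1: o_1 = (3.5355, 3.5355, 1.0000)
after link 2: o_2 = (4.8550, 3.4408, 0.5000)
after link 3: o_3 = (5.9157, 1.6730, -0.3660)
after link 4: o_4 = (4.3374, 0.0947, -0.2321)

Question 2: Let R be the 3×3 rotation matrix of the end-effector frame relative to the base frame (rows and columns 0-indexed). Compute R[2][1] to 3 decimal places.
0.500

End-effector y-axis (col 1 of R) = (-0.6124,-0.6124,0.5000)
R[2][1] = 0.5000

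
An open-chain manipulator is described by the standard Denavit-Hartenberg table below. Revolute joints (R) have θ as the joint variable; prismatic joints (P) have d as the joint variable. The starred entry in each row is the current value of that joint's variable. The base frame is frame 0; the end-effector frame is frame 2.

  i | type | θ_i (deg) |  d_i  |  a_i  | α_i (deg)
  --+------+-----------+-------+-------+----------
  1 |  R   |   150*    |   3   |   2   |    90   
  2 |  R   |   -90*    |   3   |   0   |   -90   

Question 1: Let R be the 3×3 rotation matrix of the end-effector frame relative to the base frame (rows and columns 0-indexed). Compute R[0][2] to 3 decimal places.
End-effector z-axis (col 2 of R) = (-0.8660,0.5000,0.0000)
R[0][2] = -0.8660

-0.866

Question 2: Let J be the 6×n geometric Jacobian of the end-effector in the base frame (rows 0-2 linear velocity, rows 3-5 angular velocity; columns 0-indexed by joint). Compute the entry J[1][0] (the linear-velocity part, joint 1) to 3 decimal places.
axis z_0 = ẑ; lever o_n−o_0 = (-0.2321,3.5981,3.0000)
cross product → J_v[:, 0] = (-3.5981,-0.2321,0.0000)
J_ω[:, 0] = z_0
entry J[1][0] = -0.2321

-0.232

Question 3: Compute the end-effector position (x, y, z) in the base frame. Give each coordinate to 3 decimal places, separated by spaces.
-0.232 3.598 3.000

after link 1: o_1 = (-1.7321, 1.0000, 3.0000)
after link 2: o_2 = (-0.2321, 3.5981, 3.0000)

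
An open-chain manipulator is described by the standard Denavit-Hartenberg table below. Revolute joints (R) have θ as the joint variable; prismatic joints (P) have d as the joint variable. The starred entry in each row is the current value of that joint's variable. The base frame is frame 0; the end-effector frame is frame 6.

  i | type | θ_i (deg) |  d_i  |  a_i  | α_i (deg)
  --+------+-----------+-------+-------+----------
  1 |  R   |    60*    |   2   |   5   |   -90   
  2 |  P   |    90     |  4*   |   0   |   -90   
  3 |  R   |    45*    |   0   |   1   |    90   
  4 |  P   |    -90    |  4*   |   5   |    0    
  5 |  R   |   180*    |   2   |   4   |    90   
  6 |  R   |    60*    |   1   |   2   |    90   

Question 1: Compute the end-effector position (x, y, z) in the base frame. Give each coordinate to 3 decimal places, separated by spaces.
after link 1: o_1 = (2.5000, 4.3301, 2.0000)
after link 2: o_2 = (-0.9641, 6.3301, 2.0000)
after link 3: o_3 = (-0.3517, 5.9766, 1.2929)
after link 4: o_4 = (-0.3012, 11.7209, -1.5355)
after link 5: o_5 = (-3.5260, 8.9639, -2.9497)
after link 6: o_6 = (-4.4743, 8.3567, -4.8816)

-4.474 8.357 -4.882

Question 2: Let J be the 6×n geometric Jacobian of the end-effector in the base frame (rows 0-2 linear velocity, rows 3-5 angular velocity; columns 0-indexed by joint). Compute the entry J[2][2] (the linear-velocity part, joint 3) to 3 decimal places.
axis z_2 = (-0.5000,-0.8660,-0.0000); lever o_n−o_2 = (-3.5101,2.0266,-6.8816)
cross product → J_v[:, 2] = (5.9596,-3.4408,-4.0532)
J_ω[:, 2] = z_2
entry J[2][2] = -4.0532

-4.053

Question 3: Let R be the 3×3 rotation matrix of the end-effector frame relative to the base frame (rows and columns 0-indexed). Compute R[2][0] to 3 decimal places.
-0.612

End-effector x-axis (col 0 of R) = (-0.7803,-0.1268,-0.6124)
R[2][0] = -0.6124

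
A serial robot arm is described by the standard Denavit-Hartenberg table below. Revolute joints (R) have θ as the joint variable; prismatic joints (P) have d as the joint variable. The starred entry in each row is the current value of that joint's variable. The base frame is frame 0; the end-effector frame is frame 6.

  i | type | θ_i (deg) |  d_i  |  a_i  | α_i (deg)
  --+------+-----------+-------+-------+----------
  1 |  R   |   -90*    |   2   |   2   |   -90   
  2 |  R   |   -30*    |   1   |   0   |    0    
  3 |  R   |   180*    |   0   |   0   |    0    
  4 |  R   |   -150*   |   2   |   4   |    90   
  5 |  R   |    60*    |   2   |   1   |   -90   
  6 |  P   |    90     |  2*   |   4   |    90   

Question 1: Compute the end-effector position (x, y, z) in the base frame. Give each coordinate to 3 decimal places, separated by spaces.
4.866 -4.768 0.000

after link 1: o_1 = (0.0000, -2.0000, 2.0000)
after link 2: o_2 = (1.0000, -2.0000, 2.0000)
after link 3: o_3 = (1.0000, -2.0000, 2.0000)
after link 4: o_4 = (3.0000, -6.0000, 2.0000)
after link 5: o_5 = (3.8660, -6.5000, 4.0000)
after link 6: o_6 = (4.8660, -4.7679, 0.0000)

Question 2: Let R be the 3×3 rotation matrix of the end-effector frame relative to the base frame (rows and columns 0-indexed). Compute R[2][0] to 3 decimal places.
End-effector x-axis (col 0 of R) = (0.0000,-0.0000,-1.0000)
R[2][0] = -1.0000

-1.000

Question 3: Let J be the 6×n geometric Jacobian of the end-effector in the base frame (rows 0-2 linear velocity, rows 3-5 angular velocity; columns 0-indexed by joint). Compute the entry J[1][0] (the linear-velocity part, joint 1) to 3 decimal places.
axis z_0 = ẑ; lever o_n−o_0 = (4.8660,-4.7679,0.0000)
cross product → J_v[:, 0] = (4.7679,4.8660,-0.0000)
J_ω[:, 0] = z_0
entry J[1][0] = 4.8660

4.866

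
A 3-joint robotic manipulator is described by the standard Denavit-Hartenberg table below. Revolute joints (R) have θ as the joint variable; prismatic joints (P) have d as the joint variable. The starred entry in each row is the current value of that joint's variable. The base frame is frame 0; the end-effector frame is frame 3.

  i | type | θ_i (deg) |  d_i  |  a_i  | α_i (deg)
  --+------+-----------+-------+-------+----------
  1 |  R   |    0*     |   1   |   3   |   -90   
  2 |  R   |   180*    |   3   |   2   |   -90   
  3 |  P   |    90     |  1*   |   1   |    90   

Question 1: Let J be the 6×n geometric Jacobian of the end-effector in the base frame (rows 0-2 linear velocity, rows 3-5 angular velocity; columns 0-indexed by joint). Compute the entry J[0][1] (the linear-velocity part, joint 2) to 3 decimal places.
axis z_1 = (0.0000,1.0000,0.0000); lever o_n−o_1 = (-2.0000,2.0000,1.0000)
cross product → J_v[:, 1] = (1.0000,-0.0000,2.0000)
J_ω[:, 1] = z_1
entry J[0][1] = 1.0000

1.000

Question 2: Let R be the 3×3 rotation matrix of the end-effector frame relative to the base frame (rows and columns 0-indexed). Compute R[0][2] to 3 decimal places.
-1.000

End-effector z-axis (col 2 of R) = (-1.0000,0.0000,-0.0000)
R[0][2] = -1.0000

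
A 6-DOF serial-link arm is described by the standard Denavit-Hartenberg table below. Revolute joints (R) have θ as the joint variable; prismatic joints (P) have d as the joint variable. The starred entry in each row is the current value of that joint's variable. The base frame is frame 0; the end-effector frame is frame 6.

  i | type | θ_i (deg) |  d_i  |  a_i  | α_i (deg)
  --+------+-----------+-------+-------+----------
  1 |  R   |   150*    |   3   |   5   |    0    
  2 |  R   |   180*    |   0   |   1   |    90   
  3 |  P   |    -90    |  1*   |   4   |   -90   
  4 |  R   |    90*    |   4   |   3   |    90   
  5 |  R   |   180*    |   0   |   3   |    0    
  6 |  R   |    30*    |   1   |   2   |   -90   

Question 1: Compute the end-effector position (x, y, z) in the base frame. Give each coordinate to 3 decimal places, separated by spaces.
after link 1: o_1 = (-4.3301, 2.5000, 3.0000)
after link 2: o_2 = (-3.4641, 2.0000, 3.0000)
after link 3: o_3 = (-3.9641, 1.1340, -1.0000)
after link 4: o_4 = (1.0000, 1.7321, -1.0000)
after link 5: o_5 = (-0.5000, -0.8660, -1.0000)
after link 6: o_6 = (-2.2321, -1.8660, -2.0000)

-2.232 -1.866 -2.000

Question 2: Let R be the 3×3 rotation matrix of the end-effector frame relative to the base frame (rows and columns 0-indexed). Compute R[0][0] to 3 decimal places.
End-effector x-axis (col 0 of R) = (-0.8660,-0.5000,0.0000)
R[0][0] = -0.8660

-0.866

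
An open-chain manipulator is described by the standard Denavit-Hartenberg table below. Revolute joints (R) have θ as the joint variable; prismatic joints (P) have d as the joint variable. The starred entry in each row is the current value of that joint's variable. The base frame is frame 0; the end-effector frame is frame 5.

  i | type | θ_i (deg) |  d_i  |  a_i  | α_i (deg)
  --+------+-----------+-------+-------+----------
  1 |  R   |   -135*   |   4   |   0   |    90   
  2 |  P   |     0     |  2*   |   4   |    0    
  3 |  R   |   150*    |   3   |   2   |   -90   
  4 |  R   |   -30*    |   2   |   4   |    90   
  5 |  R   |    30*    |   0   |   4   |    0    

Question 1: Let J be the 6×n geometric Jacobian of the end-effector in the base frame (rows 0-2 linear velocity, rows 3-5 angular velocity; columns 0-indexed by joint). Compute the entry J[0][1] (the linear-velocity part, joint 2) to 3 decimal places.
-0.707

prismatic axis z_1 = (-0.7071,0.7071,0.0000)
J_v[:, 1] = z_1; J_ω[:, 1] = (0,0,0)
entry J[0][1] = -0.7071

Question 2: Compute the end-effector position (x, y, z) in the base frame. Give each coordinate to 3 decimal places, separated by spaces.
after link 1: o_1 = (0.0000, 0.0000, 4.0000)
after link 2: o_2 = (-4.2426, -1.4142, 4.0000)
after link 3: o_3 = (-5.1392, 1.9319, 5.0000)
after link 4: o_4 = (-3.7250, 6.1745, 5.0000)
after link 5: o_5 = (-2.4055, 9.9435, 4.7679)

-2.406 9.943 4.768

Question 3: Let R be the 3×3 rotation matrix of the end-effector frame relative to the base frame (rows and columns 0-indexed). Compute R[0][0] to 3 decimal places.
End-effector x-axis (col 0 of R) = (0.3299,0.9422,-0.0580)
R[0][0] = 0.3299

0.330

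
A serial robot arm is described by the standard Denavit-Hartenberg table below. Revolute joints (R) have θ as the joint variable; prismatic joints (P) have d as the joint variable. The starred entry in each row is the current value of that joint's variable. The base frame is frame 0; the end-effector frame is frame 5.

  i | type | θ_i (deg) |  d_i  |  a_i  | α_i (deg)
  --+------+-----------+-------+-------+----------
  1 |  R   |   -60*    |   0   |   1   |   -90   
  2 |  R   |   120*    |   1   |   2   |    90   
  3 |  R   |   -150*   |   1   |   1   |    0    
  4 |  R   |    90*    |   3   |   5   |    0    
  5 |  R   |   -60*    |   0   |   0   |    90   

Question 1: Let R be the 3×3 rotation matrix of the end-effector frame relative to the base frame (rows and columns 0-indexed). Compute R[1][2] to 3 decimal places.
-0.125

End-effector z-axis (col 2 of R) = (0.6495,-0.1250,0.7500)
R[1][2] = -0.1250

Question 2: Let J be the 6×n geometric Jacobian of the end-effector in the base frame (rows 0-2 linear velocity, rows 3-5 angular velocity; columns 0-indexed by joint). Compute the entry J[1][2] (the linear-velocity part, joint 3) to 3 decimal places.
2.908

axis z_2 = (0.4330,-0.7500,-0.5000); lever o_n−o_2 = (-2.8595,-4.7075,-3.4151)
cross product → J_v[:, 2] = (0.2075,2.9085,-4.1830)
J_ω[:, 2] = z_2
entry J[1][2] = 2.9085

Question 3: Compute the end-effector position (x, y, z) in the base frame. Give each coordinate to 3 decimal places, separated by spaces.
-1.993 -4.208 -5.147

after link 1: o_1 = (0.5000, -0.8660, 0.0000)
after link 2: o_2 = (0.8660, 0.5000, -1.7321)
after link 3: o_3 = (1.0825, -0.8750, -1.4821)
after link 4: o_4 = (-1.9934, -4.2075, -5.1471)
after link 5: o_5 = (-1.9934, -4.2075, -5.1471)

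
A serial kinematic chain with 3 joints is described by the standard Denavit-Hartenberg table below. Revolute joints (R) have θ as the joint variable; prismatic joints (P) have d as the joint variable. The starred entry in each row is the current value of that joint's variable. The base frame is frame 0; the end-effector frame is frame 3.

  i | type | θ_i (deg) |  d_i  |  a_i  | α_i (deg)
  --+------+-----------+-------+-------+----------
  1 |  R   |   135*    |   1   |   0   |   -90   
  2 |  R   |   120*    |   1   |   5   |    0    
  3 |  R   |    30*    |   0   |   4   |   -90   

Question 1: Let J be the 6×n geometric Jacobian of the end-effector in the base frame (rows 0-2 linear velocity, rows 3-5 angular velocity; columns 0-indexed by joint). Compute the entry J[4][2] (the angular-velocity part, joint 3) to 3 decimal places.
axis z_2 = (-0.7071,-0.7071,0.0000); lever o_n−o_2 = (2.4495,-2.4495,-2.0000)
cross product → J_v[:, 2] = (1.4142,-1.4142,3.4641)
J_ω[:, 2] = z_2
entry J[4][2] = -0.7071

-0.707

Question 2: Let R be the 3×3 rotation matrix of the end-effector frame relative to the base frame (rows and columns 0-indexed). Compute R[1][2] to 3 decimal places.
-0.354

End-effector z-axis (col 2 of R) = (0.3536,-0.3536,0.8660)
R[1][2] = -0.3536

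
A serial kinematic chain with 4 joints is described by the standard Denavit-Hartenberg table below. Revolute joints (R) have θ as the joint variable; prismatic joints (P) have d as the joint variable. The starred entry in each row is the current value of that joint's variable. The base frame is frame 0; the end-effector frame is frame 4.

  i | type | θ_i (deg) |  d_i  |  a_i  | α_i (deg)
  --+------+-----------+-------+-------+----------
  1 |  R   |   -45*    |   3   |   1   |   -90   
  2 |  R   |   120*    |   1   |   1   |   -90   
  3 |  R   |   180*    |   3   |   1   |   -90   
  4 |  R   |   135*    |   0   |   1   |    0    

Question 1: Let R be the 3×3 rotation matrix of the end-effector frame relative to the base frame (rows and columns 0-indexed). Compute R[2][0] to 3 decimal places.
-0.966

End-effector x-axis (col 0 of R) = (0.1830,-0.1830,-0.9659)
R[2][0] = -0.9659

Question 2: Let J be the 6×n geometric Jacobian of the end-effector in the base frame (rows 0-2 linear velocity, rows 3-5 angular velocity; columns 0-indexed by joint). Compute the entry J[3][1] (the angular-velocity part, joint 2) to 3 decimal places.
0.707

axis z_1 = (0.7071,0.7071,0.0000); lever o_n−o_1 = (-0.9470,2.3612,0.5341)
cross product → J_v[:, 1] = (0.3776,-0.3776,2.3393)
J_ω[:, 1] = z_1
entry J[3][1] = 0.7071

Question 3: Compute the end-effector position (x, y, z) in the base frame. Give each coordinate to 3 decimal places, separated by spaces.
after link 1: o_1 = (0.7071, -0.7071, 3.0000)
after link 2: o_2 = (1.0607, 0.3536, 2.1340)
after link 3: o_3 = (-0.4229, 1.8371, 4.5000)
after link 4: o_4 = (-0.2399, 1.6541, 3.5341)

-0.240 1.654 3.534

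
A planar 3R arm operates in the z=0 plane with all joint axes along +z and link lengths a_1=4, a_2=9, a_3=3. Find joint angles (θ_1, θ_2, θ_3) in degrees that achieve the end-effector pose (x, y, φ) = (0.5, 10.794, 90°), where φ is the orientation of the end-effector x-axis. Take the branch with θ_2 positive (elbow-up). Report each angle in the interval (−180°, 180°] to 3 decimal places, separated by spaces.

-7.344 120.003 -22.659

wrist centre = target − a_3·(cos φ, sin φ) = (0.5000, 7.7940)
cos θ_2 = (60.9964−4²−9²)/(2·4·9) = -0.5000; θ_2 = 120.0033° (elbow-up)
β = atan2(7.7940,0.5000) = 86.3294°; ψ = atan2(7.7940,-0.5004) = 93.6739°
θ_1 = β − ψ = -7.3445°
θ_3 = φ − θ_1 − θ_2 = -22.6588° (wrapped to (-180°,180°])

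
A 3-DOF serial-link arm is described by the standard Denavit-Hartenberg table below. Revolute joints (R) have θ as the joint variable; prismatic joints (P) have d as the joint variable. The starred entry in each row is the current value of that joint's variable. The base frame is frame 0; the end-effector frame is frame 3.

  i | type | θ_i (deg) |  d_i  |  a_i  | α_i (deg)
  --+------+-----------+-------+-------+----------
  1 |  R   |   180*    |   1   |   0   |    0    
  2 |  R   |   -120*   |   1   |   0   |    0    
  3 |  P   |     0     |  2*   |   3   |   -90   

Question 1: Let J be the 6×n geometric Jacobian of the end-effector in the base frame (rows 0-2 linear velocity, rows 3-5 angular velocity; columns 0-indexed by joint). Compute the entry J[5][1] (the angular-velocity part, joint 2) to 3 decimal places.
1.000

axis z_1 = (0.0000,0.0000,1.0000); lever o_n−o_1 = (1.5000,2.5981,3.0000)
cross product → J_v[:, 1] = (-2.5981,1.5000,0.0000)
J_ω[:, 1] = z_1
entry J[5][1] = 1.0000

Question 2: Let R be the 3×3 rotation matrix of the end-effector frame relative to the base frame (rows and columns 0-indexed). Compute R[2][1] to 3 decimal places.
End-effector y-axis (col 1 of R) = (-0.0000,0.0000,-1.0000)
R[2][1] = -1.0000

-1.000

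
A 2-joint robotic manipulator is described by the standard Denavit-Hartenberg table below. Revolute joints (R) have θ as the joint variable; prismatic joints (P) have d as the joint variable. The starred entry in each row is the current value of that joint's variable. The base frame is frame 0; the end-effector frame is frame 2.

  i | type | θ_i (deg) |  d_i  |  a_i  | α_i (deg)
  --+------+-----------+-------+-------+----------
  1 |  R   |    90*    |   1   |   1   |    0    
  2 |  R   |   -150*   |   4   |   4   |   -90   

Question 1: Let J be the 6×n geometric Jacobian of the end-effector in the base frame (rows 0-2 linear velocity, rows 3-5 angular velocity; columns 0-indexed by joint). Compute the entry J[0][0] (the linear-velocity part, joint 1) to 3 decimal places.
2.464

axis z_0 = ẑ; lever o_n−o_0 = (2.0000,-2.4641,5.0000)
cross product → J_v[:, 0] = (2.4641,2.0000,-0.0000)
J_ω[:, 0] = z_0
entry J[0][0] = 2.4641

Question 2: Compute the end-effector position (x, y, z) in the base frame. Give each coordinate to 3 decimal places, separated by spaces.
after link 1: o_1 = (0.0000, 1.0000, 1.0000)
after link 2: o_2 = (2.0000, -2.4641, 5.0000)

2.000 -2.464 5.000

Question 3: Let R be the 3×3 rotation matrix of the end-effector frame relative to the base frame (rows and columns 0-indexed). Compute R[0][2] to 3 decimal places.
End-effector z-axis (col 2 of R) = (0.8660,0.5000,0.0000)
R[0][2] = 0.8660

0.866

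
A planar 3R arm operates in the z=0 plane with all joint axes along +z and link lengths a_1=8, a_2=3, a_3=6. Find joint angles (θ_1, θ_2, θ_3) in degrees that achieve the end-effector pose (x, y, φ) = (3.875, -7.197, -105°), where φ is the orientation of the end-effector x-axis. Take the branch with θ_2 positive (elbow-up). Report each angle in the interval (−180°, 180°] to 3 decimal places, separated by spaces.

wrist centre = target − a_3·(cos φ, sin φ) = (5.4279, -1.4014)
cos θ_2 = (31.4263−8²−3²)/(2·8·3) = -0.8661; θ_2 = 150.0107° (elbow-up)
β = atan2(-1.4014,5.4279) = -14.4772°; ψ = atan2(1.4995,5.4016) = 15.5148°
θ_1 = β − ψ = -29.9920°
θ_3 = φ − θ_1 − θ_2 = 134.9813° (wrapped to (-180°,180°])

-29.992 150.011 134.981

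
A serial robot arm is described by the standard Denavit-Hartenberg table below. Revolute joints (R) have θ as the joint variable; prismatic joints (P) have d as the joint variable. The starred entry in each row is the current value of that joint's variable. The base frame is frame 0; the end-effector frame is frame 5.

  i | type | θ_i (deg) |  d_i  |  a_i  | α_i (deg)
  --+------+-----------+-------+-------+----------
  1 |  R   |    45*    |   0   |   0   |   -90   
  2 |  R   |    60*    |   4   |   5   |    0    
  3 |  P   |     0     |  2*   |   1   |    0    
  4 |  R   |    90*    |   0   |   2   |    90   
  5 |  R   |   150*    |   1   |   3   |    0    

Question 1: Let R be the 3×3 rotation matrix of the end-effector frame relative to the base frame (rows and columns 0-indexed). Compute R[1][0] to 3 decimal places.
End-effector x-axis (col 0 of R) = (0.1768,0.8839,0.4330)
R[1][0] = 0.8839

0.884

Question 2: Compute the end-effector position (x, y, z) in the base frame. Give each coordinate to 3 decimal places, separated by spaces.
after link 1: o_1 = (0.0000, 0.0000, 0.0000)
after link 2: o_2 = (-1.0607, 4.5962, -4.3301)
after link 3: o_3 = (-2.1213, 6.3640, -5.1962)
after link 4: o_4 = (-3.3461, 5.1392, -6.1962)
after link 5: o_5 = (-2.4622, 8.1444, -5.7631)

-2.462 8.144 -5.763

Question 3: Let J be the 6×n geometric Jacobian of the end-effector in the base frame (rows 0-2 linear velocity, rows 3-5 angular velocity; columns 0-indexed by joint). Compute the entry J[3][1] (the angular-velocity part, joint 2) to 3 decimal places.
-0.707

axis z_1 = (-0.7071,0.7071,0.0000); lever o_n−o_1 = (-2.4622,8.1444,-5.7631)
cross product → J_v[:, 1] = (-4.0752,-4.0752,-4.0179)
J_ω[:, 1] = z_1
entry J[3][1] = -0.7071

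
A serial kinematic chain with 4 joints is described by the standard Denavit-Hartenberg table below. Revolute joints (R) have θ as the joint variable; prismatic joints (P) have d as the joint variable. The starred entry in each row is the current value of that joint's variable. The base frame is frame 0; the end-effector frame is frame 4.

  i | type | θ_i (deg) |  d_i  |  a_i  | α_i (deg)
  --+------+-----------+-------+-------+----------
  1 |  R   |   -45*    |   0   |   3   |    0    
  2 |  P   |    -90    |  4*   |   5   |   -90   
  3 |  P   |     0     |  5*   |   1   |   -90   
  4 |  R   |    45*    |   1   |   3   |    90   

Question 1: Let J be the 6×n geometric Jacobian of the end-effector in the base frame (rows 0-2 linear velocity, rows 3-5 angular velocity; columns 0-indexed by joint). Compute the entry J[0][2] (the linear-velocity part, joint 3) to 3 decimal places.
0.707

prismatic axis z_2 = (0.7071,-0.7071,0.0000)
J_v[:, 2] = z_2; J_ω[:, 2] = (0,0,0)
entry J[0][2] = 0.7071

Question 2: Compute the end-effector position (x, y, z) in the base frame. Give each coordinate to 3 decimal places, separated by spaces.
after link 1: o_1 = (2.1213, -2.1213, 0.0000)
after link 2: o_2 = (-1.4142, -5.6569, 4.0000)
after link 3: o_3 = (1.4142, -9.8995, 4.0000)
after link 4: o_4 = (-1.5858, -9.8995, 3.0000)

-1.586 -9.899 3.000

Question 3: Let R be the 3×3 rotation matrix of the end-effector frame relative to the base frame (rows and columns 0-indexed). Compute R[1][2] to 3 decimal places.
-1.000

End-effector z-axis (col 2 of R) = (0.0000,-1.0000,0.0000)
R[1][2] = -1.0000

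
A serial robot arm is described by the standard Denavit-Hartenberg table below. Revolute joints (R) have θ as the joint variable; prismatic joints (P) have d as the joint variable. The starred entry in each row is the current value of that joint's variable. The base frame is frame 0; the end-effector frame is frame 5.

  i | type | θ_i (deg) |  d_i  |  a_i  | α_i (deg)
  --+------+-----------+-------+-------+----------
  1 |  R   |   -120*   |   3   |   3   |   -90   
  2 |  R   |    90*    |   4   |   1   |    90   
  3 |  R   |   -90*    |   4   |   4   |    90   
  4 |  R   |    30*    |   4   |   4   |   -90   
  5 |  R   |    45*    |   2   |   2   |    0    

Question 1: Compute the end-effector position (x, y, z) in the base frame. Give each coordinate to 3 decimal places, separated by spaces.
-8.914 -8.062 4.586

after link 1: o_1 = (-1.5000, -2.5981, 3.0000)
after link 2: o_2 = (1.9641, -4.5981, 2.0000)
after link 3: o_3 = (-3.5000, -6.0622, 2.0000)
after link 4: o_4 = (-7.5000, -6.0622, 6.0000)
after link 5: o_5 = (-8.9142, -8.0622, 4.5858)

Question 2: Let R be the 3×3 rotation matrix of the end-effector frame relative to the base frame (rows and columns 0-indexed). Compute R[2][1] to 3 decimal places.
-0.707

End-effector y-axis (col 1 of R) = (0.7071,0.0000,-0.7071)
R[2][1] = -0.7071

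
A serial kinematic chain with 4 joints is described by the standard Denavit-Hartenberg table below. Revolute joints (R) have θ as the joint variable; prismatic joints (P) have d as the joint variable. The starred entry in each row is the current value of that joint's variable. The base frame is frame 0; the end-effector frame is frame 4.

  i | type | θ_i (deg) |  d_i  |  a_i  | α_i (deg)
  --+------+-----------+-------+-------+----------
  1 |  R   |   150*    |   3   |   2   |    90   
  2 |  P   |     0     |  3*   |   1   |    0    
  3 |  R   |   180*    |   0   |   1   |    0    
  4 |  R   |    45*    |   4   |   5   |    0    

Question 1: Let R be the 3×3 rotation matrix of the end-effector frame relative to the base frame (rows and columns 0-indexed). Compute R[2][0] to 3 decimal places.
-0.707

End-effector x-axis (col 0 of R) = (0.6124,-0.3536,-0.7071)
R[2][0] = -0.7071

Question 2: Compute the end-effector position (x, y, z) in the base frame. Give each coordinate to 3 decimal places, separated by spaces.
4.830 5.294 -0.536

after link 1: o_1 = (-1.7321, 1.0000, 3.0000)
after link 2: o_2 = (-1.0981, 4.0981, 3.0000)
after link 3: o_3 = (-0.2321, 3.5981, 3.0000)
after link 4: o_4 = (4.8298, 5.2944, -0.5355)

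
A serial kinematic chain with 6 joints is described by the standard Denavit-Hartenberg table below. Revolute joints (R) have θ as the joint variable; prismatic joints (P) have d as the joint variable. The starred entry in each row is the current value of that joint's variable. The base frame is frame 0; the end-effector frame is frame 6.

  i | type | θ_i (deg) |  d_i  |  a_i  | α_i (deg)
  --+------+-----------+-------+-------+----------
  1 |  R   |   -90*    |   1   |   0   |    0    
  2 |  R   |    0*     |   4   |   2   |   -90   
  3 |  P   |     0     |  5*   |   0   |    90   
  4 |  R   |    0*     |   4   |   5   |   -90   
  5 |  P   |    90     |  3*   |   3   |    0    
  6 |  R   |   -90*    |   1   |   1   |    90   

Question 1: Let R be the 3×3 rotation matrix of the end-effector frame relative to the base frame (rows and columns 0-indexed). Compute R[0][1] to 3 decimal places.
1.000

End-effector y-axis (col 1 of R) = (1.0000,0.0000,-0.0000)
R[0][1] = 1.0000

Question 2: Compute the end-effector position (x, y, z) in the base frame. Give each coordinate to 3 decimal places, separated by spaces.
after link 1: o_1 = (0.0000, 0.0000, 1.0000)
after link 2: o_2 = (0.0000, -2.0000, 5.0000)
after link 3: o_3 = (5.0000, -2.0000, 5.0000)
after link 4: o_4 = (5.0000, -7.0000, 9.0000)
after link 5: o_5 = (8.0000, -7.0000, 6.0000)
after link 6: o_6 = (9.0000, -8.0000, 6.0000)

9.000 -8.000 6.000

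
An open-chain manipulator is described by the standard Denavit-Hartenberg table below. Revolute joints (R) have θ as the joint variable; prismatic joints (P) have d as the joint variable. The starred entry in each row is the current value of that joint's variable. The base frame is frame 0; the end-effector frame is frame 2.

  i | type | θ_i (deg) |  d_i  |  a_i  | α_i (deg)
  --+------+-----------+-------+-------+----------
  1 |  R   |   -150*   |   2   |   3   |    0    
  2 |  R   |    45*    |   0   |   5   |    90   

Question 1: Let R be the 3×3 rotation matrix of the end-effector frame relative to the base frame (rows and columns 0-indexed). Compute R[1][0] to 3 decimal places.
End-effector x-axis (col 0 of R) = (-0.2588,-0.9659,0.0000)
R[1][0] = -0.9659

-0.966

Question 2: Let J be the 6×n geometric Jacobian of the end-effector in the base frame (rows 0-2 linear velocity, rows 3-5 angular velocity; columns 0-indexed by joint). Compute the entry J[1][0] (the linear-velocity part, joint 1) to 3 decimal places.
axis z_0 = ẑ; lever o_n−o_0 = (-3.8922,-6.3296,2.0000)
cross product → J_v[:, 0] = (6.3296,-3.8922,0.0000)
J_ω[:, 0] = z_0
entry J[1][0] = -3.8922

-3.892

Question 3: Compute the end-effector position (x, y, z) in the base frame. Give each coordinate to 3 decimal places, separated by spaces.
-3.892 -6.330 2.000

after link 1: o_1 = (-2.5981, -1.5000, 2.0000)
after link 2: o_2 = (-3.8922, -6.3296, 2.0000)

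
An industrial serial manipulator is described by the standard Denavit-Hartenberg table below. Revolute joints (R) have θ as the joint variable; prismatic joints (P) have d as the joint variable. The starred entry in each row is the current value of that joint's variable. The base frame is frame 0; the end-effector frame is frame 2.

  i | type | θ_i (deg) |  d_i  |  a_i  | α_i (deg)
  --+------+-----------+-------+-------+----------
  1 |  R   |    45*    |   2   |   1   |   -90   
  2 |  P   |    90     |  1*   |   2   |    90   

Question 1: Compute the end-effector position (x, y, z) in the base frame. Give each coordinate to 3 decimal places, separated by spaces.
0.000 1.414 0.000

after link 1: o_1 = (0.7071, 0.7071, 2.0000)
after link 2: o_2 = (0.0000, 1.4142, 0.0000)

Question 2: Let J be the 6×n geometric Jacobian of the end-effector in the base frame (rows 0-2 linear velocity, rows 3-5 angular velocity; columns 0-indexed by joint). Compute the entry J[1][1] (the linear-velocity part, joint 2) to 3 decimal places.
prismatic axis z_1 = (-0.7071,0.7071,0.0000)
J_v[:, 1] = z_1; J_ω[:, 1] = (0,0,0)
entry J[1][1] = 0.7071

0.707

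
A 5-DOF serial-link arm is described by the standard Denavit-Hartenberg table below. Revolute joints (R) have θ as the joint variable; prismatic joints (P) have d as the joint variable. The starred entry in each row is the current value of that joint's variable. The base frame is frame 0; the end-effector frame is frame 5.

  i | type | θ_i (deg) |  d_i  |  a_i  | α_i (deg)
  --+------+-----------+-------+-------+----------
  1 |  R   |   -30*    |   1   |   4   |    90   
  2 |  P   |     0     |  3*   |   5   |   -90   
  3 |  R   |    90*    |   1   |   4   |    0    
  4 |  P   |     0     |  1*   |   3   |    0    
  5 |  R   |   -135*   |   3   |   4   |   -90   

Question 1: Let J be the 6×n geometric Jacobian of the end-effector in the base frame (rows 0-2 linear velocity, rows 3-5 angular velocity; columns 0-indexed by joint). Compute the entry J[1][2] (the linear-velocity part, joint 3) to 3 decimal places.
4.535

axis z_2 = (0.0000,0.0000,1.0000); lever o_n−o_2 = (4.5353,2.1985,5.0000)
cross product → J_v[:, 2] = (-2.1985,4.5353,0.0000)
J_ω[:, 2] = z_2
entry J[1][2] = 4.5353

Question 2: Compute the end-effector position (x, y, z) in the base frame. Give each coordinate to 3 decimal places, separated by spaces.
10.830 -4.900 6.000

after link 1: o_1 = (3.4641, -2.0000, 1.0000)
after link 2: o_2 = (6.2942, -7.0981, 1.0000)
after link 3: o_3 = (8.2942, -3.6340, 2.0000)
after link 4: o_4 = (9.7942, -1.0359, 3.0000)
after link 5: o_5 = (10.8295, -4.8996, 6.0000)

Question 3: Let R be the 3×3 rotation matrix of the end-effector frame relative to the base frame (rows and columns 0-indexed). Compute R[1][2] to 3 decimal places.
0.259

End-effector z-axis (col 2 of R) = (0.9659,0.2588,0.0000)
R[1][2] = 0.2588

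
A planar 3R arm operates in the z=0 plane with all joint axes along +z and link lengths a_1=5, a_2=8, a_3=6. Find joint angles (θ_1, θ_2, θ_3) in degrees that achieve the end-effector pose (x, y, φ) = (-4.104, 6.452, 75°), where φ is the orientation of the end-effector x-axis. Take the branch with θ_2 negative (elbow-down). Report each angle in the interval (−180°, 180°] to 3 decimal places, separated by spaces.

wrist centre = target − a_3·(cos φ, sin φ) = (-5.6569, 0.6564)
cos θ_2 = (32.4316−5²−8²)/(2·5·8) = -0.7071; θ_2 = -134.9999° (elbow-down)
β = atan2(0.6564,-5.6569) = 173.3808°; ψ = atan2(-5.6569,-0.6568) = -96.6232°
θ_1 = β − ψ = 270.0040°
θ_3 = φ − θ_1 − θ_2 = -60.0041° (wrapped to (-180°,180°])

-89.996 -135.000 -60.004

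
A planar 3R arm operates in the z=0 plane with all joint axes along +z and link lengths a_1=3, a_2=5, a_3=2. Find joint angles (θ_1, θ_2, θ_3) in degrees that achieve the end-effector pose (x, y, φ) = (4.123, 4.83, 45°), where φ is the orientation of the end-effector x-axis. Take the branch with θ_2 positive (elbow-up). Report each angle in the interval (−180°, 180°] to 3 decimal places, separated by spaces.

-31.818 119.989 -43.171

wrist centre = target − a_3·(cos φ, sin φ) = (2.7088, 3.4158)
cos θ_2 = (19.0051−3²−5²)/(2·3·5) = -0.4998; θ_2 = 119.9887° (elbow-up)
β = atan2(3.4158,2.7088) = 51.5849°; ψ = atan2(4.3306,0.5009) = 83.4028°
θ_1 = β − ψ = -31.8179°
θ_3 = φ − θ_1 − θ_2 = -43.1708° (wrapped to (-180°,180°])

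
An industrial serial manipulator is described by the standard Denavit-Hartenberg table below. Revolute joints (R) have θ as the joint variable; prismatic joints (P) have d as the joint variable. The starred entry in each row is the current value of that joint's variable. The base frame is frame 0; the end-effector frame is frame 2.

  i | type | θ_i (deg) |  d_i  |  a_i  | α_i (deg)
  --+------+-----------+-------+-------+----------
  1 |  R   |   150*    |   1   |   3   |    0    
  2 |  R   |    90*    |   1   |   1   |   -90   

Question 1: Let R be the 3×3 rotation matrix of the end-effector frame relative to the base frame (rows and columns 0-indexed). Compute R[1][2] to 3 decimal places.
-0.500

End-effector z-axis (col 2 of R) = (0.8660,-0.5000,0.0000)
R[1][2] = -0.5000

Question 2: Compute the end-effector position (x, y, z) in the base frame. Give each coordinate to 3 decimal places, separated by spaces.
after link 1: o_1 = (-2.5981, 1.5000, 1.0000)
after link 2: o_2 = (-3.0981, 0.6340, 2.0000)

-3.098 0.634 2.000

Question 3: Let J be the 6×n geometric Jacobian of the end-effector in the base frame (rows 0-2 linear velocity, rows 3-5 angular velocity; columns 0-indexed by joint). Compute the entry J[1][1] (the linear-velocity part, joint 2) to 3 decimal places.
-0.500

axis z_1 = (0.0000,0.0000,1.0000); lever o_n−o_1 = (-0.5000,-0.8660,1.0000)
cross product → J_v[:, 1] = (0.8660,-0.5000,0.0000)
J_ω[:, 1] = z_1
entry J[1][1] = -0.5000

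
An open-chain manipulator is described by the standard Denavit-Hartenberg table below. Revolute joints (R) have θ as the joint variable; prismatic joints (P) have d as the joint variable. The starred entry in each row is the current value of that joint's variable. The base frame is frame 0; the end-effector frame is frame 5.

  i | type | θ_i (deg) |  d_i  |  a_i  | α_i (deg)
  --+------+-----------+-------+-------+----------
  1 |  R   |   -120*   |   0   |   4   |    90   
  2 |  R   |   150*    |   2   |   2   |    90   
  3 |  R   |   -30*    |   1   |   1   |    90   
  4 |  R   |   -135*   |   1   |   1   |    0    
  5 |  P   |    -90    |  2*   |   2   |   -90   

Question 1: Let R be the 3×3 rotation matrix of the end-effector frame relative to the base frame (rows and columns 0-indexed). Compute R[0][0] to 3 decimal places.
End-effector x-axis (col 0 of R) = (-0.7481,-0.5887,0.3062)
R[0][0] = -0.7481

-0.748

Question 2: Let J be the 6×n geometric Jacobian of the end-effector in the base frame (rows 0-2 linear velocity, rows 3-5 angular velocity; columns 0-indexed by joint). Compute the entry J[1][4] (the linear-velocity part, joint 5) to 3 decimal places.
prismatic axis z_4 = (0.5335,-0.8080,-0.2500)
J_v[:, 4] = z_4; J_ω[:, 4] = (0,0,0)
entry J[1][4] = -0.8080

-0.808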